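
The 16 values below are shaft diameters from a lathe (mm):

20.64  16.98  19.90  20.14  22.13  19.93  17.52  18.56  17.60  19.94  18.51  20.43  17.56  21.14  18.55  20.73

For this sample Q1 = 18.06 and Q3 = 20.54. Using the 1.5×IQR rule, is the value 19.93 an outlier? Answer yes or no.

IQR = Q3 − Q1 = 20.54 − 18.06 = 2.48.
Lower fence = Q1 − 1.5·IQR = 18.06 − 3.72 = 14.34.
Upper fence = Q3 + 1.5·IQR = 20.54 + 3.72 = 24.26.
19.93 lies within [14.34, 24.26].

no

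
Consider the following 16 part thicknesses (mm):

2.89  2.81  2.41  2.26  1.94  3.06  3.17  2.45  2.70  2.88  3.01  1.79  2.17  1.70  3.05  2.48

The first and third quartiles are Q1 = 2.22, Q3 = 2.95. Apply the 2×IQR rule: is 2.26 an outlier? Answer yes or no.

IQR = Q3 − Q1 = 2.95 − 2.22 = 0.73.
Lower fence = Q1 − 2·IQR = 2.22 − 1.46 = 0.76.
Upper fence = Q3 + 2·IQR = 2.95 + 1.46 = 4.41.
2.26 lies within [0.76, 4.41].

no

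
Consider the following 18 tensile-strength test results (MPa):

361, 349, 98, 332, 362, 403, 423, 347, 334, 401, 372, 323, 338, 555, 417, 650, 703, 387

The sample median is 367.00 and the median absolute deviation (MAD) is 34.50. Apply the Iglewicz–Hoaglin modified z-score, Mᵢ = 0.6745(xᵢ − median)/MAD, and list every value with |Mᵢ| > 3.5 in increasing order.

|Mᵢ| > 3.5 ⇔ |xᵢ − 367.00| > 3.5·34.50/0.6745 = 179.02.
So outliers lie outside [187.98, 546.02].
98: M = -5.26 → outlier.
555: M = 3.68 → outlier.
650: M = 5.53 → outlier.
703: M = 6.57 → outlier.

98, 555, 650, 703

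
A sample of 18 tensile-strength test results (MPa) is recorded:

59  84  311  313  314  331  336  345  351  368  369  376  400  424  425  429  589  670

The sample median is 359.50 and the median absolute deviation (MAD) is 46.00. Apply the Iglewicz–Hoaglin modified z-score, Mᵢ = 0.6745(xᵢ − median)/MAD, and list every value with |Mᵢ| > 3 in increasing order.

|Mᵢ| > 3 ⇔ |xᵢ − 359.50| > 3·46.00/0.6745 = 204.60.
So outliers lie outside [154.90, 564.10].
59: M = -4.41 → outlier.
84: M = -4.04 → outlier.
589: M = 3.37 → outlier.
670: M = 4.55 → outlier.

59, 84, 589, 670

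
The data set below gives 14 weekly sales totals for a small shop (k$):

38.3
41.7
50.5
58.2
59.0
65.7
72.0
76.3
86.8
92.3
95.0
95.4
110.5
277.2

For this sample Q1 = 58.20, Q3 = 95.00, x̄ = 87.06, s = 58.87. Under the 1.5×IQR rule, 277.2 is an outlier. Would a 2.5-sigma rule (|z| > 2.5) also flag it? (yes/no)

yes

z = (277.2 − 87.06) / 58.87 = 3.23.
|z| = 3.23 > 2.5.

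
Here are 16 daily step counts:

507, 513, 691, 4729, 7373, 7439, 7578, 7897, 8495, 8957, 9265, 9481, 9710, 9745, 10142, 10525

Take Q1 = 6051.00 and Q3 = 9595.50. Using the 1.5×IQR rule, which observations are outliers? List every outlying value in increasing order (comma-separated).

507, 513, 691

IQR = Q3 − Q1 = 9595.50 − 6051.00 = 3544.50.
Lower fence = Q1 − 1.5·IQR = 6051.00 − 5316.75 = 734.25.
Upper fence = Q3 + 1.5·IQR = 9595.50 + 5316.75 = 14912.25.
507 < 734.25 → outlier.
513 < 734.25 → outlier.
691 < 734.25 → outlier.
All remaining values lie within [734.25, 14912.25].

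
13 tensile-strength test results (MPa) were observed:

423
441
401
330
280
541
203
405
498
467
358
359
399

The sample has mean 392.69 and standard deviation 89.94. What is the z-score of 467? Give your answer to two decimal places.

0.83

z = (467 − 392.69) / 89.94 = 0.83.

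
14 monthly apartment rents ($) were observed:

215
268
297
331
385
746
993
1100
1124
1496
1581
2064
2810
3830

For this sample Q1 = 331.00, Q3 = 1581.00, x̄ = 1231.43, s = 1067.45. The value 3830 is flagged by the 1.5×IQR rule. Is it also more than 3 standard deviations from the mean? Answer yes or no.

no

z = (3830 − 1231.43) / 1067.45 = 2.43.
|z| = 2.43 ≤ 3.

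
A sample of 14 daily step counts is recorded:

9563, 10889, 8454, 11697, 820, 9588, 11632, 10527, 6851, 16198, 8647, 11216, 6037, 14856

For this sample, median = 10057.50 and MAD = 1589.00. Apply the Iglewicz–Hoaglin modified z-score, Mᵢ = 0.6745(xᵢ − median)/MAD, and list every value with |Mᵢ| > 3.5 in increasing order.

|Mᵢ| > 3.5 ⇔ |xᵢ − 10057.50| > 3.5·1589.00/0.6745 = 8245.37.
So outliers lie outside [1812.13, 18302.87].
820: M = -3.92 → outlier.

820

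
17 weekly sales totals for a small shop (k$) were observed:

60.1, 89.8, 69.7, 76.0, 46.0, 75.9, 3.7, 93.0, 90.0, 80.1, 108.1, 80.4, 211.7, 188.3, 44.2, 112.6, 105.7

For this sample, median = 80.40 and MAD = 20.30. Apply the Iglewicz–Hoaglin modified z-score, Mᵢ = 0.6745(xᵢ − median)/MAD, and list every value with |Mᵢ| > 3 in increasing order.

|Mᵢ| > 3 ⇔ |xᵢ − 80.40| > 3·20.30/0.6745 = 90.29.
So outliers lie outside [-9.89, 170.69].
188.3: M = 3.59 → outlier.
211.7: M = 4.36 → outlier.

188.3, 211.7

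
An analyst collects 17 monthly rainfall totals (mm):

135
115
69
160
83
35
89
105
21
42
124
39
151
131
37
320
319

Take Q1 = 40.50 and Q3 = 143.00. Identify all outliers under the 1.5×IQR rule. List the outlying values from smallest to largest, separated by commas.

319, 320

IQR = Q3 − Q1 = 143.00 − 40.50 = 102.50.
Lower fence = Q1 − 1.5·IQR = 40.50 − 153.75 = -113.25.
Upper fence = Q3 + 1.5·IQR = 143.00 + 153.75 = 296.75.
319 > 296.75 → outlier.
320 > 296.75 → outlier.
All remaining values lie within [-113.25, 296.75].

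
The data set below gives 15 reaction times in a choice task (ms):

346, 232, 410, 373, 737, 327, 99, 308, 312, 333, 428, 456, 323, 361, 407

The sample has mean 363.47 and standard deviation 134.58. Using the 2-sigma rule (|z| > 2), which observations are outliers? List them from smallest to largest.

737

Cutoffs at x̄ ± 2s: 363.47 ± 2·134.58 = [94.31, 632.63].
737: z = 2.78, |z| > 2 → outlier.
Every other value lies within [94.31, 632.63].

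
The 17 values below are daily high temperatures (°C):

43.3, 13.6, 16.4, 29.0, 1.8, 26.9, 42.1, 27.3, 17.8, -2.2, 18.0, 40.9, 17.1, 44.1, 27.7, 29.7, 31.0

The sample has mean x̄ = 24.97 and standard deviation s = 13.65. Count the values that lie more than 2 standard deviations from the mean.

0

Cutoffs: x̄ ± 2s = [-2.33, 52.27].
Every value lies within the cutoffs.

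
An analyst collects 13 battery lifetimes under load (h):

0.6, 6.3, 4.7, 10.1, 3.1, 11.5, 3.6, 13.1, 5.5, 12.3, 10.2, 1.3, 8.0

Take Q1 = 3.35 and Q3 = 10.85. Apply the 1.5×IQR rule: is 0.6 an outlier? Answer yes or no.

no

IQR = Q3 − Q1 = 10.85 − 3.35 = 7.50.
Lower fence = Q1 − 1.5·IQR = 3.35 − 11.25 = -7.90.
Upper fence = Q3 + 1.5·IQR = 10.85 + 11.25 = 22.10.
0.6 lies within [-7.90, 22.10].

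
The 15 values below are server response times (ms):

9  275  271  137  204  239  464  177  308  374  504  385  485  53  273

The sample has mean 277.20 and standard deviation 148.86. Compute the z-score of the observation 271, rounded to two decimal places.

z = (271 − 277.20) / 148.86 = -0.04.

-0.04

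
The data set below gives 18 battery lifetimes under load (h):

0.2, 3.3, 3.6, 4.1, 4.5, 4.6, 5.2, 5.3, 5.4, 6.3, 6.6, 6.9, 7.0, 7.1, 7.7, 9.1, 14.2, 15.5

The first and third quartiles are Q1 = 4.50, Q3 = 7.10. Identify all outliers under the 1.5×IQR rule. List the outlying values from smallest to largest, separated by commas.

0.2, 14.2, 15.5

IQR = Q3 − Q1 = 7.10 − 4.50 = 2.60.
Lower fence = Q1 − 1.5·IQR = 4.50 − 3.90 = 0.60.
Upper fence = Q3 + 1.5·IQR = 7.10 + 3.90 = 11.00.
0.2 < 0.60 → outlier.
14.2 > 11.00 → outlier.
15.5 > 11.00 → outlier.
All remaining values lie within [0.60, 11.00].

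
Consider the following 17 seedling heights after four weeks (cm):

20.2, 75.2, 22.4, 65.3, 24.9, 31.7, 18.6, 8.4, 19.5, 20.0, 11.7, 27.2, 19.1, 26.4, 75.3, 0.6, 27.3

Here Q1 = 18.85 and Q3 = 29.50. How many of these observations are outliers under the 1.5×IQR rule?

IQR = 10.65; fences at 18.85 − 15.975 = 2.875 and 29.50 + 15.975 = 45.475.
Outside the cutoffs: 0.6, 65.3, 75.2, 75.3.

4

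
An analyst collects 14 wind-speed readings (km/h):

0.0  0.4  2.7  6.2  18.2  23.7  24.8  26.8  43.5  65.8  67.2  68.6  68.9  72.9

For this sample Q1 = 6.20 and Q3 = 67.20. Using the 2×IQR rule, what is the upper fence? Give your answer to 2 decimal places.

IQR = Q3 − Q1 = 67.20 − 6.20 = 61.00.
Lower fence = Q1 − 2·IQR = 6.20 − 122.00 = -115.80.
Upper fence = Q3 + 2·IQR = 67.20 + 122.00 = 189.20.

189.20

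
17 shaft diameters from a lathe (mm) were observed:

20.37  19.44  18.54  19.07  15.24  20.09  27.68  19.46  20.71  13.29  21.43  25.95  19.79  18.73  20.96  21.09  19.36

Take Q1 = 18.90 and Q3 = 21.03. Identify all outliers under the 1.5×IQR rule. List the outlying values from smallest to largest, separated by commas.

13.29, 15.24, 25.95, 27.68

IQR = Q3 − Q1 = 21.03 − 18.90 = 2.13.
Lower fence = Q1 − 1.5·IQR = 18.90 − 3.195 = 15.705.
Upper fence = Q3 + 1.5·IQR = 21.03 + 3.195 = 24.225.
13.29 < 15.705 → outlier.
15.24 < 15.705 → outlier.
25.95 > 24.225 → outlier.
27.68 > 24.225 → outlier.
All remaining values lie within [15.705, 24.225].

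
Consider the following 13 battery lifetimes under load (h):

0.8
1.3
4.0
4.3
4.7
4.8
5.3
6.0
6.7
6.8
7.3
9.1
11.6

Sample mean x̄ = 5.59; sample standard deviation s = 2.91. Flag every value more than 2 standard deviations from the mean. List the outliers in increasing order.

Cutoffs at x̄ ± 2s: 5.59 ± 2·2.91 = [-0.23, 11.41].
11.6: z = 2.07, |z| > 2 → outlier.
Every other value lies within [-0.23, 11.41].

11.6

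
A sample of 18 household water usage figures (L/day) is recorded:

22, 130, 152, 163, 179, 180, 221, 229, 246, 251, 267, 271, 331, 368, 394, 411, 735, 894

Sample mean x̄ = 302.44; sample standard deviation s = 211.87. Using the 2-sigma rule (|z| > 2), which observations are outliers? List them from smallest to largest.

Cutoffs at x̄ ± 2s: 302.44 ± 2·211.87 = [-121.30, 726.18].
735: z = 2.04, |z| > 2 → outlier.
894: z = 2.79, |z| > 2 → outlier.
Every other value lies within [-121.30, 726.18].

735, 894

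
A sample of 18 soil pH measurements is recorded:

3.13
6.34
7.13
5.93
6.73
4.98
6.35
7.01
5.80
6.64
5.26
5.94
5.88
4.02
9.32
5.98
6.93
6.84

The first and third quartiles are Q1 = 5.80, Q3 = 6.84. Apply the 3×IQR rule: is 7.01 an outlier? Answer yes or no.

IQR = Q3 − Q1 = 6.84 − 5.80 = 1.04.
Lower fence = Q1 − 3·IQR = 5.80 − 3.12 = 2.68.
Upper fence = Q3 + 3·IQR = 6.84 + 3.12 = 9.96.
7.01 lies within [2.68, 9.96].

no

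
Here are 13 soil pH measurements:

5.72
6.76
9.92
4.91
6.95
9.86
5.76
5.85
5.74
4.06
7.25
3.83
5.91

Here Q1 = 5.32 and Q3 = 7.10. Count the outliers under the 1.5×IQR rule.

2

IQR = 1.78; fences at 5.32 − 2.67 = 2.65 and 7.10 + 2.67 = 9.77.
Outside the cutoffs: 9.86, 9.92.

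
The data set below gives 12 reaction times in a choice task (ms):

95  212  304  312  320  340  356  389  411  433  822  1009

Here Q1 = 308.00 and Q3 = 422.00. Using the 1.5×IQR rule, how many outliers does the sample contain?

IQR = 114.00; fences at 308.00 − 171.00 = 137.00 and 422.00 + 171.00 = 593.00.
Outside the cutoffs: 95, 822, 1009.

3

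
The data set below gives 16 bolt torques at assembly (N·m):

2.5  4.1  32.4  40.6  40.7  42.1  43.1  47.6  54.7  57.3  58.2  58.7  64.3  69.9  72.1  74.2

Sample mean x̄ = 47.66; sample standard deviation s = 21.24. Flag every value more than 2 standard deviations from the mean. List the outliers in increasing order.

2.5, 4.1

Cutoffs at x̄ ± 2s: 47.66 ± 2·21.24 = [5.18, 90.14].
2.5: z = -2.13, |z| > 2 → outlier.
4.1: z = -2.05, |z| > 2 → outlier.
Every other value lies within [5.18, 90.14].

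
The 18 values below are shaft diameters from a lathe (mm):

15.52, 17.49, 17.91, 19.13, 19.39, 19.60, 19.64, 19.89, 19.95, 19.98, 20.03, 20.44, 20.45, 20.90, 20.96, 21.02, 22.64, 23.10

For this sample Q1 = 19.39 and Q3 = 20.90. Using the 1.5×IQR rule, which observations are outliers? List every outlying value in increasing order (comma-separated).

15.52

IQR = Q3 − Q1 = 20.90 − 19.39 = 1.51.
Lower fence = Q1 − 1.5·IQR = 19.39 − 2.265 = 17.125.
Upper fence = Q3 + 1.5·IQR = 20.90 + 2.265 = 23.165.
15.52 < 17.125 → outlier.
All remaining values lie within [17.125, 23.165].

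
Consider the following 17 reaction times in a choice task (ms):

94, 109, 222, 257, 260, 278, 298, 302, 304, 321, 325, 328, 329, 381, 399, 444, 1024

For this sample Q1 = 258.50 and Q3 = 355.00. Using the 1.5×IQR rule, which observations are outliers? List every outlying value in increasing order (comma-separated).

IQR = Q3 − Q1 = 355.00 − 258.50 = 96.50.
Lower fence = Q1 − 1.5·IQR = 258.50 − 144.75 = 113.75.
Upper fence = Q3 + 1.5·IQR = 355.00 + 144.75 = 499.75.
94 < 113.75 → outlier.
109 < 113.75 → outlier.
1024 > 499.75 → outlier.
All remaining values lie within [113.75, 499.75].

94, 109, 1024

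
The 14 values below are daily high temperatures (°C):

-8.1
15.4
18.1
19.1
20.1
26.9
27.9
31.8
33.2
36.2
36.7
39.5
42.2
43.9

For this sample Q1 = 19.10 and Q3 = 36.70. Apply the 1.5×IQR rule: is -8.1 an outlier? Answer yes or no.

yes

IQR = Q3 − Q1 = 36.70 − 19.10 = 17.60.
Lower fence = Q1 − 1.5·IQR = 19.10 − 26.40 = -7.30.
Upper fence = Q3 + 1.5·IQR = 36.70 + 26.40 = 63.10.
-8.1 lies below the lower fence.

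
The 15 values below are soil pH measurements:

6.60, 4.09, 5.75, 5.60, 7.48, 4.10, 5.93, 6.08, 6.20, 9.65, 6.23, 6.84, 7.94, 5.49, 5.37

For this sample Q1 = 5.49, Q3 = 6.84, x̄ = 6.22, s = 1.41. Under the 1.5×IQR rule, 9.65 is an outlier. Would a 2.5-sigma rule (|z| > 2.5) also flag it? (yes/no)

z = (9.65 − 6.22) / 1.41 = 2.43.
|z| = 2.43 ≤ 2.5.

no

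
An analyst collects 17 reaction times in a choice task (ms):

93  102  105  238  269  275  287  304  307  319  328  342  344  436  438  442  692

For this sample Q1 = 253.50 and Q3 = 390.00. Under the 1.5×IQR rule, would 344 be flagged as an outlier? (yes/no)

IQR = Q3 − Q1 = 390.00 − 253.50 = 136.50.
Lower fence = Q1 − 1.5·IQR = 253.50 − 204.75 = 48.75.
Upper fence = Q3 + 1.5·IQR = 390.00 + 204.75 = 594.75.
344 lies within [48.75, 594.75].

no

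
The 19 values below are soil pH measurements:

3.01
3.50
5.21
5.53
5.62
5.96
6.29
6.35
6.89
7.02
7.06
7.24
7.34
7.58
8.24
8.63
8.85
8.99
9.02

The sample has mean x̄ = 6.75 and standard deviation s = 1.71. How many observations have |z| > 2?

1

Cutoffs: x̄ ± 2s = [3.33, 10.17].
Outside the cutoffs: 3.01.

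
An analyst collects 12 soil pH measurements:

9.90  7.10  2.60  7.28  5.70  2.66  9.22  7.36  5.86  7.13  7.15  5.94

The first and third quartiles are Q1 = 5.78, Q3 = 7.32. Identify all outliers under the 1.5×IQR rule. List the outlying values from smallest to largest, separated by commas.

2.60, 2.66, 9.90

IQR = Q3 − Q1 = 7.32 − 5.78 = 1.54.
Lower fence = Q1 − 1.5·IQR = 5.78 − 2.31 = 3.47.
Upper fence = Q3 + 1.5·IQR = 7.32 + 2.31 = 9.63.
2.60 < 3.47 → outlier.
2.66 < 3.47 → outlier.
9.90 > 9.63 → outlier.
All remaining values lie within [3.47, 9.63].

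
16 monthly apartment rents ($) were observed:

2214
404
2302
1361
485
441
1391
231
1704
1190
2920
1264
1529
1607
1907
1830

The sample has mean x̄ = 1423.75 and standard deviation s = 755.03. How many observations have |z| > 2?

0

Cutoffs: x̄ ± 2s = [-86.31, 2933.81].
Every value lies within the cutoffs.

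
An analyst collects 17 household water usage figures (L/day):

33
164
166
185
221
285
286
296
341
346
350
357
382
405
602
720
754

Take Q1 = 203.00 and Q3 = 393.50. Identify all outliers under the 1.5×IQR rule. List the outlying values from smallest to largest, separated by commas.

720, 754

IQR = Q3 − Q1 = 393.50 − 203.00 = 190.50.
Lower fence = Q1 − 1.5·IQR = 203.00 − 285.75 = -82.75.
Upper fence = Q3 + 1.5·IQR = 393.50 + 285.75 = 679.25.
720 > 679.25 → outlier.
754 > 679.25 → outlier.
All remaining values lie within [-82.75, 679.25].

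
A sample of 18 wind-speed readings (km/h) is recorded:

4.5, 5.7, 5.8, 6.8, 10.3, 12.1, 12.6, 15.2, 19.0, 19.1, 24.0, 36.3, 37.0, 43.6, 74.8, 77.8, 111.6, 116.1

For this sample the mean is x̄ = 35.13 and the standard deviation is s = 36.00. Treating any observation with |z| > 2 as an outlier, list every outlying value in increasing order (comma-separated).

Cutoffs at x̄ ± 2s: 35.13 ± 2·36.00 = [-36.87, 107.13].
111.6: z = 2.12, |z| > 2 → outlier.
116.1: z = 2.25, |z| > 2 → outlier.
Every other value lies within [-36.87, 107.13].

111.6, 116.1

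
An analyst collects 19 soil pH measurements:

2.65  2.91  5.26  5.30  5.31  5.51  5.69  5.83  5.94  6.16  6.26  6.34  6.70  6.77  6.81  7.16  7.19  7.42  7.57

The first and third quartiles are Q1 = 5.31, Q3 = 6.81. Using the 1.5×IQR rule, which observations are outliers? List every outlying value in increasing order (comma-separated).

2.65, 2.91

IQR = Q3 − Q1 = 6.81 − 5.31 = 1.50.
Lower fence = Q1 − 1.5·IQR = 5.31 − 2.25 = 3.06.
Upper fence = Q3 + 1.5·IQR = 6.81 + 2.25 = 9.06.
2.65 < 3.06 → outlier.
2.91 < 3.06 → outlier.
All remaining values lie within [3.06, 9.06].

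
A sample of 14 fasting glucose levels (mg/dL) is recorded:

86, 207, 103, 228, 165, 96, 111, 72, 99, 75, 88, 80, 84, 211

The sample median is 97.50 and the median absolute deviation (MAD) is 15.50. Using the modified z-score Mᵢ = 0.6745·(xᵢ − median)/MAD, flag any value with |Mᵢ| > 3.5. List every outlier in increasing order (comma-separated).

|Mᵢ| > 3.5 ⇔ |xᵢ − 97.50| > 3.5·15.50/0.6745 = 80.43.
So outliers lie outside [17.07, 177.93].
207: M = 4.77 → outlier.
211: M = 4.94 → outlier.
228: M = 5.68 → outlier.

207, 211, 228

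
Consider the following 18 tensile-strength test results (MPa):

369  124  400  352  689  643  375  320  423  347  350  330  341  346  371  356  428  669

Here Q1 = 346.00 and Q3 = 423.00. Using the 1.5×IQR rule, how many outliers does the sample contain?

IQR = 77.00; fences at 346.00 − 115.50 = 230.50 and 423.00 + 115.50 = 538.50.
Outside the cutoffs: 124, 643, 669, 689.

4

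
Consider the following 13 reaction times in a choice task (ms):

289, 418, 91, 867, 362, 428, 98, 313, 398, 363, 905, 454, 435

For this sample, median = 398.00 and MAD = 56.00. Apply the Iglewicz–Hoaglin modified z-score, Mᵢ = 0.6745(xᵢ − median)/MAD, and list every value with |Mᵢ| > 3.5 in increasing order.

|Mᵢ| > 3.5 ⇔ |xᵢ − 398.00| > 3.5·56.00/0.6745 = 290.59.
So outliers lie outside [107.41, 688.59].
91: M = -3.70 → outlier.
98: M = -3.61 → outlier.
867: M = 5.65 → outlier.
905: M = 6.11 → outlier.

91, 98, 867, 905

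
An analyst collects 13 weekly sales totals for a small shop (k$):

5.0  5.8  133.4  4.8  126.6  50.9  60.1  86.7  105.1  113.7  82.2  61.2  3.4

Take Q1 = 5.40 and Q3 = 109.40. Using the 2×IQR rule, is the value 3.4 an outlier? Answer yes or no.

IQR = Q3 − Q1 = 109.40 − 5.40 = 104.00.
Lower fence = Q1 − 2·IQR = 5.40 − 208.00 = -202.60.
Upper fence = Q3 + 2·IQR = 109.40 + 208.00 = 317.40.
3.4 lies within [-202.60, 317.40].

no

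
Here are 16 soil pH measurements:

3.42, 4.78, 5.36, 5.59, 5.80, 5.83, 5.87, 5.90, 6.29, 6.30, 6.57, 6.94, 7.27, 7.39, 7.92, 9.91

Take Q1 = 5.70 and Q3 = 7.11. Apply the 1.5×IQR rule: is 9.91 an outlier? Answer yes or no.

IQR = Q3 − Q1 = 7.11 − 5.70 = 1.41.
Lower fence = Q1 − 1.5·IQR = 5.70 − 2.115 = 3.585.
Upper fence = Q3 + 1.5·IQR = 7.11 + 2.115 = 9.225.
9.91 lies above the upper fence.

yes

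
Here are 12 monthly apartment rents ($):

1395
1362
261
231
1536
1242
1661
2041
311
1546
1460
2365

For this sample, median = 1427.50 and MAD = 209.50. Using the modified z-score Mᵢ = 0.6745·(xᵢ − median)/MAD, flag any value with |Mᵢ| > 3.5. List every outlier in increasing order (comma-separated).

231, 261, 311

|Mᵢ| > 3.5 ⇔ |xᵢ − 1427.50| > 3.5·209.50/0.6745 = 1087.10.
So outliers lie outside [340.40, 2514.60].
231: M = -3.85 → outlier.
261: M = -3.76 → outlier.
311: M = -3.59 → outlier.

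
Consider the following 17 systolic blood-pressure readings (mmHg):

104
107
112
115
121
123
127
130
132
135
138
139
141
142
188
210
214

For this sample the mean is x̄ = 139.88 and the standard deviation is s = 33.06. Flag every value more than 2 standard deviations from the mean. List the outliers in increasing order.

210, 214

Cutoffs at x̄ ± 2s: 139.88 ± 2·33.06 = [73.76, 206.00].
210: z = 2.12, |z| > 2 → outlier.
214: z = 2.24, |z| > 2 → outlier.
Every other value lies within [73.76, 206.00].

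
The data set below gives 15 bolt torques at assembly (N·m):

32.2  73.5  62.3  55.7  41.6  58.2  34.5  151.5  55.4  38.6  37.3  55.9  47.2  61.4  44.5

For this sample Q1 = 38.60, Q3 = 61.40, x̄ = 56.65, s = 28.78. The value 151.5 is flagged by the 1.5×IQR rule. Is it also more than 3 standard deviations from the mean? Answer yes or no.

z = (151.5 − 56.65) / 28.78 = 3.30.
|z| = 3.30 > 3.

yes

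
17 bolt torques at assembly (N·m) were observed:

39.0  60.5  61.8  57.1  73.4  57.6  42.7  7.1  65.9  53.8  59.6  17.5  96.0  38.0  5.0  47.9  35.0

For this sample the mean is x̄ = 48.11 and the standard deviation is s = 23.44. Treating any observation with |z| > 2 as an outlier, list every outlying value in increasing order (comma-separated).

96.0

Cutoffs at x̄ ± 2s: 48.11 ± 2·23.44 = [1.23, 94.99].
96.0: z = 2.04, |z| > 2 → outlier.
Every other value lies within [1.23, 94.99].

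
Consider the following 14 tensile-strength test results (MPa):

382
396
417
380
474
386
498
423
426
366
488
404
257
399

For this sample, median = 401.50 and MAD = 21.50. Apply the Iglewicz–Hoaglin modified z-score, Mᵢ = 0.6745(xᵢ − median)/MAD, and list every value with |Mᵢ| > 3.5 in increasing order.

|Mᵢ| > 3.5 ⇔ |xᵢ − 401.50| > 3.5·21.50/0.6745 = 111.56.
So outliers lie outside [289.94, 513.06].
257: M = -4.53 → outlier.

257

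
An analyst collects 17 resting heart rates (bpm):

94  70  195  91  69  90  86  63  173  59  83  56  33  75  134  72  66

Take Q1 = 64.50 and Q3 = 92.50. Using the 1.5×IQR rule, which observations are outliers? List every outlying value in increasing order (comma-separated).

IQR = Q3 − Q1 = 92.50 − 64.50 = 28.00.
Lower fence = Q1 − 1.5·IQR = 64.50 − 42.00 = 22.50.
Upper fence = Q3 + 1.5·IQR = 92.50 + 42.00 = 134.50.
173 > 134.50 → outlier.
195 > 134.50 → outlier.
All remaining values lie within [22.50, 134.50].

173, 195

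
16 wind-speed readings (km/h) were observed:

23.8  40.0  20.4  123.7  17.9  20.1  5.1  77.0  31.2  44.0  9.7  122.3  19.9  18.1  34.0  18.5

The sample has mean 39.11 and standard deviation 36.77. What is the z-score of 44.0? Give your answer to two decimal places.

0.13

z = (44.0 − 39.11) / 36.77 = 0.13.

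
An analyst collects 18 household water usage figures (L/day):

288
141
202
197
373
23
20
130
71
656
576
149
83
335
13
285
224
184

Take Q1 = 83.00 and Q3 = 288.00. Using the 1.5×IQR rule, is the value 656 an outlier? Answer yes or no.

IQR = Q3 − Q1 = 288.00 − 83.00 = 205.00.
Lower fence = Q1 − 1.5·IQR = 83.00 − 307.50 = -224.50.
Upper fence = Q3 + 1.5·IQR = 288.00 + 307.50 = 595.50.
656 lies above the upper fence.

yes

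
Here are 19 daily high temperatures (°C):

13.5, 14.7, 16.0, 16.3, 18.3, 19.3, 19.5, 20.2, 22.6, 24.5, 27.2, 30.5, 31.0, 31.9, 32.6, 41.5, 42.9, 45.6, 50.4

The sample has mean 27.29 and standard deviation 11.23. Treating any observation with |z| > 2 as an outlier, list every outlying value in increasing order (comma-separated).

50.4

Cutoffs at x̄ ± 2s: 27.29 ± 2·11.23 = [4.83, 49.75].
50.4: z = 2.06, |z| > 2 → outlier.
Every other value lies within [4.83, 49.75].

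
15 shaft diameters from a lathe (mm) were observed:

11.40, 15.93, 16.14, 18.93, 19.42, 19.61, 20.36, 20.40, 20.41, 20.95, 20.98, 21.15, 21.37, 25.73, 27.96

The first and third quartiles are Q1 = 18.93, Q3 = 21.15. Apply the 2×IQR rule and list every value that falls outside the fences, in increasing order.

IQR = Q3 − Q1 = 21.15 − 18.93 = 2.22.
Lower fence = Q1 − 2·IQR = 18.93 − 4.44 = 14.49.
Upper fence = Q3 + 2·IQR = 21.15 + 4.44 = 25.59.
11.40 < 14.49 → outlier.
25.73 > 25.59 → outlier.
27.96 > 25.59 → outlier.
All remaining values lie within [14.49, 25.59].

11.40, 25.73, 27.96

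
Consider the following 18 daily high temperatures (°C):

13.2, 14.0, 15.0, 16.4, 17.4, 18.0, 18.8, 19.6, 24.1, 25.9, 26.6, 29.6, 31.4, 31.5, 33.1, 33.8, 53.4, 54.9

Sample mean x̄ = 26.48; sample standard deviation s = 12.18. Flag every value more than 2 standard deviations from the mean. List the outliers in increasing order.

53.4, 54.9

Cutoffs at x̄ ± 2s: 26.48 ± 2·12.18 = [2.12, 50.84].
53.4: z = 2.21, |z| > 2 → outlier.
54.9: z = 2.33, |z| > 2 → outlier.
Every other value lies within [2.12, 50.84].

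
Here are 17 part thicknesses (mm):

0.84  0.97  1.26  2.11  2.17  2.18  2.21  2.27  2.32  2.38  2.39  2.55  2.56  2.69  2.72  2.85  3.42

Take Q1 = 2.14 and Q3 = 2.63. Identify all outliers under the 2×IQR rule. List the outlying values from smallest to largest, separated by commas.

IQR = Q3 − Q1 = 2.63 − 2.14 = 0.49.
Lower fence = Q1 − 2·IQR = 2.14 − 0.98 = 1.16.
Upper fence = Q3 + 2·IQR = 2.63 + 0.98 = 3.61.
0.84 < 1.16 → outlier.
0.97 < 1.16 → outlier.
All remaining values lie within [1.16, 3.61].

0.84, 0.97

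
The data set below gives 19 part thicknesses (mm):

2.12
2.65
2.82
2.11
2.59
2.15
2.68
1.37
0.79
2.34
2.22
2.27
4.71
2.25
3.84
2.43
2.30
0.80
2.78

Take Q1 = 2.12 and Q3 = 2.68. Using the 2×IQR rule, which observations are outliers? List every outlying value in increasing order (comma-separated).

IQR = Q3 − Q1 = 2.68 − 2.12 = 0.56.
Lower fence = Q1 − 2·IQR = 2.12 − 1.12 = 1.00.
Upper fence = Q3 + 2·IQR = 2.68 + 1.12 = 3.80.
0.79 < 1.00 → outlier.
0.80 < 1.00 → outlier.
3.84 > 3.80 → outlier.
4.71 > 3.80 → outlier.
All remaining values lie within [1.00, 3.80].

0.79, 0.80, 3.84, 4.71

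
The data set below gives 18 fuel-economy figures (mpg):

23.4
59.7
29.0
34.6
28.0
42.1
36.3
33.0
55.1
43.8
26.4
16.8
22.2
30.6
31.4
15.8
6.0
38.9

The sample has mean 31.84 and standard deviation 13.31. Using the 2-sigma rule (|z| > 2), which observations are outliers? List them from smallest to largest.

59.7

Cutoffs at x̄ ± 2s: 31.84 ± 2·13.31 = [5.22, 58.46].
59.7: z = 2.09, |z| > 2 → outlier.
Every other value lies within [5.22, 58.46].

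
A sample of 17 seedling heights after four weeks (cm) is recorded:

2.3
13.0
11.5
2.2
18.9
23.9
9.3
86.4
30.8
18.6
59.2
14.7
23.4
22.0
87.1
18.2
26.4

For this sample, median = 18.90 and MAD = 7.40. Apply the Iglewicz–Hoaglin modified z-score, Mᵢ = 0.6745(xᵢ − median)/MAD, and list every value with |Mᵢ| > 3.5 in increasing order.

|Mᵢ| > 3.5 ⇔ |xᵢ − 18.90| > 3.5·7.40/0.6745 = 38.40.
So outliers lie outside [-19.50, 57.30].
59.2: M = 3.67 → outlier.
86.4: M = 6.15 → outlier.
87.1: M = 6.22 → outlier.

59.2, 86.4, 87.1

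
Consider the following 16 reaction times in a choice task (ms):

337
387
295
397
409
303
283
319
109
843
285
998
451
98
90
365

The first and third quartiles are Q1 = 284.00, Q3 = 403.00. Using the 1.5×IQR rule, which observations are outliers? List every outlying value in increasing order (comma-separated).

IQR = Q3 − Q1 = 403.00 − 284.00 = 119.00.
Lower fence = Q1 − 1.5·IQR = 284.00 − 178.50 = 105.50.
Upper fence = Q3 + 1.5·IQR = 403.00 + 178.50 = 581.50.
90 < 105.50 → outlier.
98 < 105.50 → outlier.
843 > 581.50 → outlier.
998 > 581.50 → outlier.
All remaining values lie within [105.50, 581.50].

90, 98, 843, 998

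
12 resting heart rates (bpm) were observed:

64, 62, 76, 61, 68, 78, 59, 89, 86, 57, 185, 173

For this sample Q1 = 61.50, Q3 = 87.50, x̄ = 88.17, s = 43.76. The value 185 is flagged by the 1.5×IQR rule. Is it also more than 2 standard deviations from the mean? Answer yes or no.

z = (185 − 88.17) / 43.76 = 2.21.
|z| = 2.21 > 2.

yes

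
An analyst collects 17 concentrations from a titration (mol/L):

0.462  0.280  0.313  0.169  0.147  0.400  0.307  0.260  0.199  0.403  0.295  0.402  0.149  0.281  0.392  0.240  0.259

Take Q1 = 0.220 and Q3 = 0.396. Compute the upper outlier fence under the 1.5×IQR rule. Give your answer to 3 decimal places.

IQR = Q3 − Q1 = 0.396 − 0.220 = 0.176.
Lower fence = Q1 − 1.5·IQR = 0.220 − 0.264 = -0.044.
Upper fence = Q3 + 1.5·IQR = 0.396 + 0.264 = 0.660.

0.660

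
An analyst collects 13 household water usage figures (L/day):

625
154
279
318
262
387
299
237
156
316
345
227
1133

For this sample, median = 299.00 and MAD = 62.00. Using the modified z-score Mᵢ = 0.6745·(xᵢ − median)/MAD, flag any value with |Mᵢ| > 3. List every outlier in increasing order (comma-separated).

|Mᵢ| > 3 ⇔ |xᵢ − 299.00| > 3·62.00/0.6745 = 275.76.
So outliers lie outside [23.24, 574.76].
625: M = 3.55 → outlier.
1133: M = 9.07 → outlier.

625, 1133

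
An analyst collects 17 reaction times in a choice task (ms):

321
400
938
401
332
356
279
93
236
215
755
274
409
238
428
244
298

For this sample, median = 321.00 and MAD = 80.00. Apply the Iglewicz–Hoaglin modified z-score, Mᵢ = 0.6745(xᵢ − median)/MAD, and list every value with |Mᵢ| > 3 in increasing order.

|Mᵢ| > 3 ⇔ |xᵢ − 321.00| > 3·80.00/0.6745 = 355.82.
So outliers lie outside [-34.82, 676.82].
755: M = 3.66 → outlier.
938: M = 5.20 → outlier.

755, 938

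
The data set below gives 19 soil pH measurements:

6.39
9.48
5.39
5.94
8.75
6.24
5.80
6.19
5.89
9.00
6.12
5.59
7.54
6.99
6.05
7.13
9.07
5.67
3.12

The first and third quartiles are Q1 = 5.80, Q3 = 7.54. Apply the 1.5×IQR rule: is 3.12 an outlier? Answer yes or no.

IQR = Q3 − Q1 = 7.54 − 5.80 = 1.74.
Lower fence = Q1 − 1.5·IQR = 5.80 − 2.61 = 3.19.
Upper fence = Q3 + 1.5·IQR = 7.54 + 2.61 = 10.15.
3.12 lies below the lower fence.

yes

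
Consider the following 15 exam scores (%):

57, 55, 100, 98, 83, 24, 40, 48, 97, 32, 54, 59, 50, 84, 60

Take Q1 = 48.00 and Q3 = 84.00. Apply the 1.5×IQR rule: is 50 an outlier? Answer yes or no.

IQR = Q3 − Q1 = 84.00 − 48.00 = 36.00.
Lower fence = Q1 − 1.5·IQR = 48.00 − 54.00 = -6.00.
Upper fence = Q3 + 1.5·IQR = 84.00 + 54.00 = 138.00.
50 lies within [-6.00, 138.00].

no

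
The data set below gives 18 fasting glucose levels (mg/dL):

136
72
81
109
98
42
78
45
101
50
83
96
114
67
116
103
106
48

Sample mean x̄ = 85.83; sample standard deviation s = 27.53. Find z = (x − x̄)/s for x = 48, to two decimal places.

z = (48 − 85.83) / 27.53 = -1.37.

-1.37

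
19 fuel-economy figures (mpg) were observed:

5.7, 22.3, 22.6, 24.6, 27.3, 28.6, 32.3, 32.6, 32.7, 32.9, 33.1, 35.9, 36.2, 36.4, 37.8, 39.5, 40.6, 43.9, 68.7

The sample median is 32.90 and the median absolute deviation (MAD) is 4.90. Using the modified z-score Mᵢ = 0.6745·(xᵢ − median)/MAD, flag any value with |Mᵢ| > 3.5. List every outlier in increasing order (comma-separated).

|Mᵢ| > 3.5 ⇔ |xᵢ − 32.90| > 3.5·4.90/0.6745 = 25.43.
So outliers lie outside [7.47, 58.33].
5.7: M = -3.74 → outlier.
68.7: M = 4.93 → outlier.

5.7, 68.7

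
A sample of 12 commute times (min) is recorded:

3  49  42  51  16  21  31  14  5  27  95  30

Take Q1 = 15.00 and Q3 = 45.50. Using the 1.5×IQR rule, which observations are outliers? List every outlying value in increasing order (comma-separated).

95

IQR = Q3 − Q1 = 45.50 − 15.00 = 30.50.
Lower fence = Q1 − 1.5·IQR = 15.00 − 45.75 = -30.75.
Upper fence = Q3 + 1.5·IQR = 45.50 + 45.75 = 91.25.
95 > 91.25 → outlier.
All remaining values lie within [-30.75, 91.25].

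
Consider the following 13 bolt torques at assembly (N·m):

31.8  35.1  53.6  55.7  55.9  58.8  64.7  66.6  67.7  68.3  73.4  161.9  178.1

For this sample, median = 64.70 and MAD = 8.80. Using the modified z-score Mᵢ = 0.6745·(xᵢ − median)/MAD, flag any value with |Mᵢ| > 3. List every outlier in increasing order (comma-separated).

|Mᵢ| > 3 ⇔ |xᵢ − 64.70| > 3·8.80/0.6745 = 39.14.
So outliers lie outside [25.56, 103.84].
161.9: M = 7.45 → outlier.
178.1: M = 8.69 → outlier.

161.9, 178.1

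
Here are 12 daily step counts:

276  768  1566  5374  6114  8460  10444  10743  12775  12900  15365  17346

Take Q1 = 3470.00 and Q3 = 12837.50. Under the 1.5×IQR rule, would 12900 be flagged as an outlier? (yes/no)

IQR = Q3 − Q1 = 12837.50 − 3470.00 = 9367.50.
Lower fence = Q1 − 1.5·IQR = 3470.00 − 14051.25 = -10581.25.
Upper fence = Q3 + 1.5·IQR = 12837.50 + 14051.25 = 26888.75.
12900 lies within [-10581.25, 26888.75].

no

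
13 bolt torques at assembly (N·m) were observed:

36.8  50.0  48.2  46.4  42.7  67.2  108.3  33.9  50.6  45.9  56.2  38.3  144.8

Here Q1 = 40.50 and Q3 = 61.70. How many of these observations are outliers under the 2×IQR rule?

IQR = 21.20; fences at 40.50 − 42.40 = -1.90 and 61.70 + 42.40 = 104.10.
Outside the cutoffs: 108.3, 144.8.

2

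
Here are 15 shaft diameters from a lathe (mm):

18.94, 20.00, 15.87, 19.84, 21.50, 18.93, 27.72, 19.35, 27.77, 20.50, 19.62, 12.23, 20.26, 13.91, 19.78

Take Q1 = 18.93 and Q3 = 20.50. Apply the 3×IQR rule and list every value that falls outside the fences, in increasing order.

12.23, 13.91, 27.72, 27.77

IQR = Q3 − Q1 = 20.50 − 18.93 = 1.57.
Lower fence = Q1 − 3·IQR = 18.93 − 4.71 = 14.22.
Upper fence = Q3 + 3·IQR = 20.50 + 4.71 = 25.21.
12.23 < 14.22 → outlier.
13.91 < 14.22 → outlier.
27.72 > 25.21 → outlier.
27.77 > 25.21 → outlier.
All remaining values lie within [14.22, 25.21].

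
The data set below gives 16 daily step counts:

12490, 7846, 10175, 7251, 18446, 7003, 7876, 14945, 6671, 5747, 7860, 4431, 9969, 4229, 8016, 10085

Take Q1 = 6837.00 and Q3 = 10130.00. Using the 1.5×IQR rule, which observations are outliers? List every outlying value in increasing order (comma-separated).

18446

IQR = Q3 − Q1 = 10130.00 − 6837.00 = 3293.00.
Lower fence = Q1 − 1.5·IQR = 6837.00 − 4939.50 = 1897.50.
Upper fence = Q3 + 1.5·IQR = 10130.00 + 4939.50 = 15069.50.
18446 > 15069.50 → outlier.
All remaining values lie within [1897.50, 15069.50].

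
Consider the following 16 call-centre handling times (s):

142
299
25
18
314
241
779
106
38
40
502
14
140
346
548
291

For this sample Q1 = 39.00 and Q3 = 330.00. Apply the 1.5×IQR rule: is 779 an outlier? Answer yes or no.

IQR = Q3 − Q1 = 330.00 − 39.00 = 291.00.
Lower fence = Q1 − 1.5·IQR = 39.00 − 436.50 = -397.50.
Upper fence = Q3 + 1.5·IQR = 330.00 + 436.50 = 766.50.
779 lies above the upper fence.

yes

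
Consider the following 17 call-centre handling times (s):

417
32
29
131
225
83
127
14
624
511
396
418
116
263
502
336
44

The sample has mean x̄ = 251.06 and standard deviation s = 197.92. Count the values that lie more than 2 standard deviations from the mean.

0

Cutoffs: x̄ ± 2s = [-144.78, 646.90].
Every value lies within the cutoffs.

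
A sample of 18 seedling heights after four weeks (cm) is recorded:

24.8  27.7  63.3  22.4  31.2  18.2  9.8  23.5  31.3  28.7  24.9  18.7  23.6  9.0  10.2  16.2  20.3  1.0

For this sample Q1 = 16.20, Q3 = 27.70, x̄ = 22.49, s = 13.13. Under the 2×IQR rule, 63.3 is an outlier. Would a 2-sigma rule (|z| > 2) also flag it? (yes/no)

z = (63.3 − 22.49) / 13.13 = 3.11.
|z| = 3.11 > 2.

yes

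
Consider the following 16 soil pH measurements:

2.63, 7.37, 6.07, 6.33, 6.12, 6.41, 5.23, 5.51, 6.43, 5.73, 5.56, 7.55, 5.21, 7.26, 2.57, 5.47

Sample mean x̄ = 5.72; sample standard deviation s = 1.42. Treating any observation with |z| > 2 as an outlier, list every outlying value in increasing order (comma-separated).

2.57, 2.63

Cutoffs at x̄ ± 2s: 5.72 ± 2·1.42 = [2.88, 8.56].
2.57: z = -2.22, |z| > 2 → outlier.
2.63: z = -2.18, |z| > 2 → outlier.
Every other value lies within [2.88, 8.56].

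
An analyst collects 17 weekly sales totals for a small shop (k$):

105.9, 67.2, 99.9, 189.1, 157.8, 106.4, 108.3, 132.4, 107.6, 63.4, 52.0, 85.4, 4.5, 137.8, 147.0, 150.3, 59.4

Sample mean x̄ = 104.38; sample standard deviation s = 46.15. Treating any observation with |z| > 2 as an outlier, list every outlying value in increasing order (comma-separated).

4.5

Cutoffs at x̄ ± 2s: 104.38 ± 2·46.15 = [12.08, 196.68].
4.5: z = -2.16, |z| > 2 → outlier.
Every other value lies within [12.08, 196.68].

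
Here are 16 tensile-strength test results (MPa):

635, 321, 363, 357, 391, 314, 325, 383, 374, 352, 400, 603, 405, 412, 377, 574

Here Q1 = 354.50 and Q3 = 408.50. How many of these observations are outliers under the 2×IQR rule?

IQR = 54.00; fences at 354.50 − 108.00 = 246.50 and 408.50 + 108.00 = 516.50.
Outside the cutoffs: 574, 603, 635.

3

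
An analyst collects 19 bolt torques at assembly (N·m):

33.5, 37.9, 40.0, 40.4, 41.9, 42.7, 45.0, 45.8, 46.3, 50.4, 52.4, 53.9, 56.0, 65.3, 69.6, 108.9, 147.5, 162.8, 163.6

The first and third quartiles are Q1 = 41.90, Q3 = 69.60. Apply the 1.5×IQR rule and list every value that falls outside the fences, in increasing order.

147.5, 162.8, 163.6

IQR = Q3 − Q1 = 69.60 − 41.90 = 27.70.
Lower fence = Q1 − 1.5·IQR = 41.90 − 41.55 = 0.35.
Upper fence = Q3 + 1.5·IQR = 69.60 + 41.55 = 111.15.
147.5 > 111.15 → outlier.
162.8 > 111.15 → outlier.
163.6 > 111.15 → outlier.
All remaining values lie within [0.35, 111.15].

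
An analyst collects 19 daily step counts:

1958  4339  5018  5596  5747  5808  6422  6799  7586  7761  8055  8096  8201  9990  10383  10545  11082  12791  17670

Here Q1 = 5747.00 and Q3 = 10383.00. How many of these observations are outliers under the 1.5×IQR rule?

IQR = 4636.00; fences at 5747.00 − 6954.00 = -1207.00 and 10383.00 + 6954.00 = 17337.00.
Outside the cutoffs: 17670.

1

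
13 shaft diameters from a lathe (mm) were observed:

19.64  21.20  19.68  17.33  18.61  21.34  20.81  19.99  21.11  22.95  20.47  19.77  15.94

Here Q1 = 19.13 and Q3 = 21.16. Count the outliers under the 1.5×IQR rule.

1

IQR = 2.03; fences at 19.13 − 3.045 = 16.085 and 21.16 + 3.045 = 24.205.
Outside the cutoffs: 15.94.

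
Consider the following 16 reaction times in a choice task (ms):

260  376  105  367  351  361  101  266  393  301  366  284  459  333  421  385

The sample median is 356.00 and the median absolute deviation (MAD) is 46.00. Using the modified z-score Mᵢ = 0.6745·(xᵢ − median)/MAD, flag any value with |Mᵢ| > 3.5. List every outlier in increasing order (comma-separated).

101, 105

|Mᵢ| > 3.5 ⇔ |xᵢ − 356.00| > 3.5·46.00/0.6745 = 238.70.
So outliers lie outside [117.30, 594.70].
101: M = -3.74 → outlier.
105: M = -3.68 → outlier.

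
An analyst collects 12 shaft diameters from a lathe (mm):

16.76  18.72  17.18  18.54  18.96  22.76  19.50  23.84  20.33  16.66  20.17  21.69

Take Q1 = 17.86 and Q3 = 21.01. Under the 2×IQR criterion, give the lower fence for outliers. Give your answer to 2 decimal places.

IQR = Q3 − Q1 = 21.01 − 17.86 = 3.15.
Lower fence = Q1 − 2·IQR = 17.86 − 6.30 = 11.56.
Upper fence = Q3 + 2·IQR = 21.01 + 6.30 = 27.31.

11.56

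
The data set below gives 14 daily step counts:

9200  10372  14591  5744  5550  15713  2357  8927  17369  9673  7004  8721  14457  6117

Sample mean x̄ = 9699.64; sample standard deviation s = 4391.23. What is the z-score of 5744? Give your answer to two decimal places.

z = (5744 − 9699.64) / 4391.23 = -0.90.

-0.90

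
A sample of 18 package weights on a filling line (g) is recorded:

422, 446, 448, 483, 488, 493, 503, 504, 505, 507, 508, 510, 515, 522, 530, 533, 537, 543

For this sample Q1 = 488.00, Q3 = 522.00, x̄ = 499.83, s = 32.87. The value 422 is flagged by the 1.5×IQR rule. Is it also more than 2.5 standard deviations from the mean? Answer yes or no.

no

z = (422 − 499.83) / 32.87 = -2.37.
|z| = 2.37 ≤ 2.5.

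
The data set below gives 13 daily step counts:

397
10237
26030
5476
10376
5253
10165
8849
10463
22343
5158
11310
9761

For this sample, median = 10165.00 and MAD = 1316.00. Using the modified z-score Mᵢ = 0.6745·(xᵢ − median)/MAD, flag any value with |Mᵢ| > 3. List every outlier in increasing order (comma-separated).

397, 22343, 26030

|Mᵢ| > 3 ⇔ |xᵢ − 10165.00| > 3·1316.00/0.6745 = 5853.22.
So outliers lie outside [4311.78, 16018.22].
397: M = -5.01 → outlier.
22343: M = 6.24 → outlier.
26030: M = 8.13 → outlier.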